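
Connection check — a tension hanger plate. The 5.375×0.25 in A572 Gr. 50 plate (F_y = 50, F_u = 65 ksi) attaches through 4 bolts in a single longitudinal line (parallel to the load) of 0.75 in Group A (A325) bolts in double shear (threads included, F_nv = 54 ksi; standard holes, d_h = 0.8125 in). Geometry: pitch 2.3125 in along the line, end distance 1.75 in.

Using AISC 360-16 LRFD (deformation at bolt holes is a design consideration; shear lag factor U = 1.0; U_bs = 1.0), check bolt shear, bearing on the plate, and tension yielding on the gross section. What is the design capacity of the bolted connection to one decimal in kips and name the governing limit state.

Bolt shear: A_b = π(0.75)²/4 = 0.44179 in². φR_n = 0.75 × 54 × 0.44179 × 4 × 2 = 143.1 kips.
Bearing (0.25 in plate, F_u = 65 ksi): end bolts L_c = 1.75 − 0.8125/2 = 1.34375, R_n = min(1.2×1.34375×0.25×65, 2.4×0.75×0.25×65) = 26.203 kips/bolt; interior L_c = 2.3125 − 0.8125 = 1.5, R_n = 29.25 kips/bolt. φR_n = 0.75 × (1×26.203 + 3×29.25) = 85.5 kips.
Tension yield (gross): A_g = 5.375×0.25 = 1.3438 in². φR_n = 0.90 × 50 × 1.3438 = 60.5 kips.
Governing: min(143.1, 85.5, 60.5) = 60.5 kips → gross-section yield.

60.5 kips (gross-section yield governs)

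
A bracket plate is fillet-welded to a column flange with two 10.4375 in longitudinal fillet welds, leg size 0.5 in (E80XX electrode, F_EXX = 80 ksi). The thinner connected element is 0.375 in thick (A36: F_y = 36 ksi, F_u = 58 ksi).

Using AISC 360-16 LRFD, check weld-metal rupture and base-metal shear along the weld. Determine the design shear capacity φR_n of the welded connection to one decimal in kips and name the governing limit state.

Weld metal: throat = 0.707×0.5 = 0.3535 in, L = 2×10.4375 = 20.875 in. φR_n = 0.75 × 0.6 × 80 × 0.3535 × 20.875 = 265.7 kips.
Base metal shear (0.375 in plate): yield φR_n = 1.0×0.6×36×0.375×20.875 = 169.1 kips; rupture φR_n = 0.75×0.6×58×0.375×20.875 = 204.3 kips; take 169.1 kips (yield).
Governing: min(265.7, 169.1) = 169.1 kips → base-metal shear.

169.1 kips (base-metal shear governs)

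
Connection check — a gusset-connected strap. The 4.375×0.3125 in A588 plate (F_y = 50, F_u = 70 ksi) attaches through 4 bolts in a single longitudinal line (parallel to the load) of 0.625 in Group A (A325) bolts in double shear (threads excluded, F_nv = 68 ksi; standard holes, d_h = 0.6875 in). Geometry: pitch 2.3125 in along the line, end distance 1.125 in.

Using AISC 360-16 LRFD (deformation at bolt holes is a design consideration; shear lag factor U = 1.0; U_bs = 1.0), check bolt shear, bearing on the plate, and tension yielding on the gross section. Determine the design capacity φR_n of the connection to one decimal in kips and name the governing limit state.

61.5 kips (gross-section yield governs)

Bolt shear: A_b = π(0.625)²/4 = 0.3068 in². φR_n = 0.75 × 68 × 0.3068 × 4 × 2 = 125.2 kips.
Bearing (0.3125 in plate, F_u = 70 ksi): end bolts L_c = 1.125 − 0.6875/2 = 0.78125, R_n = min(1.2×0.78125×0.3125×70, 2.4×0.625×0.3125×70) = 20.508 kips/bolt; interior L_c = 2.3125 − 0.6875 = 1.625, R_n = 32.813 kips/bolt. φR_n = 0.75 × (1×20.508 + 3×32.813) = 89.2 kips.
Tension yield (gross): A_g = 4.375×0.3125 = 1.3672 in². φR_n = 0.90 × 50 × 1.3672 = 61.5 kips.
Governing: min(125.2, 89.2, 61.5) = 61.5 kips → gross-section yield.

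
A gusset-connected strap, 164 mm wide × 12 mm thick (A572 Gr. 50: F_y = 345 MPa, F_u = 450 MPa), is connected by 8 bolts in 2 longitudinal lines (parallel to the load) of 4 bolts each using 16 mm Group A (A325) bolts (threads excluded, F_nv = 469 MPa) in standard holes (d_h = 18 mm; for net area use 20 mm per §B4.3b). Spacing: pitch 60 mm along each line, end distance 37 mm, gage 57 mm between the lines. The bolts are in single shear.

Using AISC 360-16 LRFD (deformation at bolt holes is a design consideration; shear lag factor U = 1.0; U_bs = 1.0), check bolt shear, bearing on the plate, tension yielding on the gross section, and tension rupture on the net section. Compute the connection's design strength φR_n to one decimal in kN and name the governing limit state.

Bolt shear: A_b = π(16)²/4 = 201.06 mm². φR_n = 0.75 × 469 × 201.06 × 8 × 1 = 565.8 kN.
Bearing (12 mm plate, F_u = 450 MPa): end bolts L_c = 37 − 18/2 = 28, R_n = min(1.2×28×12×450, 2.4×16×12×450) = 181.44 kN/bolt; interior L_c = 60 − 18 = 42, R_n = 207.36 kN/bolt. φR_n = 0.75 × (2×181.44 + 6×207.36) = 1205.3 kN.
Tension yield (gross): A_g = 164×12 = 1968 mm². φR_n = 0.90 × 345 × 1968 = 611.1 kN.
Tension rupture (net): A_n = (164 − 2×20)×12 = 1488 mm² (U = 1.0, A_e = A_n). φR_n = 0.75 × 450 × 1488 = 502.2 kN.
Governing: min(565.8, 1205.3, 611.1, 502.2) = 502.2 kN → net-section rupture.

502.2 kN (net-section rupture governs)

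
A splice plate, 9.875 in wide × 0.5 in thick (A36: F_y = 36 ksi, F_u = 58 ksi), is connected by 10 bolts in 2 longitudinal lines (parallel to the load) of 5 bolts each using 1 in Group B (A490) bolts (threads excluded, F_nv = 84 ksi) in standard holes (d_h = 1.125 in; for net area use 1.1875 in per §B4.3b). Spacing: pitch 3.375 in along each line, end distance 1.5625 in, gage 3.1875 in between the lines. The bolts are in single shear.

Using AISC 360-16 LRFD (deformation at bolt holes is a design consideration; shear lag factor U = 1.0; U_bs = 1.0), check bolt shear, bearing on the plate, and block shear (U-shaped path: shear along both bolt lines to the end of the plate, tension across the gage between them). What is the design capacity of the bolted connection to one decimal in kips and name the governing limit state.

287.5 kips (block shear governs)

Bolt shear: A_b = π(1)²/4 = 0.7854 in². φR_n = 0.75 × 84 × 0.7854 × 10 × 1 = 494.8 kips.
Bearing (0.5 in plate, F_u = 58 ksi): end bolts L_c = 1.5625 − 1.125/2 = 1, R_n = min(1.2×1×0.5×58, 2.4×1×0.5×58) = 34.8 kips/bolt; interior L_c = 3.375 − 1.125 = 2.25, R_n = 69.6 kips/bolt. φR_n = 0.75 × (2×34.8 + 8×69.6) = 469.8 kips.
Block shear: shear path 2×[1.5625+4×3.375] = 2×15.0625 in, A_gv = 15.063, A_nv = 2×(15.0625 − 4.5×1.1875)×0.5 = 9.7188 in²; tension across gage: (3.1875 − 1×1.1875)×0.5 = 1 in². R_n = min(0.6×58×9.7188, 0.6×36×15.063) + 1.0×58×1 = min(338.21, 325.36) + 58 = 383.36 kips. φR_n = 0.75 × 383.36 = 287.5 kips.
Governing: min(494.8, 469.8, 287.5) = 287.5 kips → block shear.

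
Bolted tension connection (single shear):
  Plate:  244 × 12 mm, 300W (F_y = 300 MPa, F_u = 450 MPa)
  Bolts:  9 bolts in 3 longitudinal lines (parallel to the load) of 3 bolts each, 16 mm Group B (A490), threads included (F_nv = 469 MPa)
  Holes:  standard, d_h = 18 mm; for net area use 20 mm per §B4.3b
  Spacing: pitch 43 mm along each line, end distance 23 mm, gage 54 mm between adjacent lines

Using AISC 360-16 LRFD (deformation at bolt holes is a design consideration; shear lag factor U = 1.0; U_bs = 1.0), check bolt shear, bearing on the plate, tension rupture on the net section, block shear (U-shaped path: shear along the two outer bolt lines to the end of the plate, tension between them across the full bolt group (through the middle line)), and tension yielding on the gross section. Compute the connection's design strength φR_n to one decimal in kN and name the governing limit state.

562.1 kN (block shear governs)

Bolt shear: A_b = π(16)²/4 = 201.06 mm². φR_n = 0.75 × 469 × 201.06 × 9 × 1 = 636.5 kN.
Bearing (12 mm plate, F_u = 450 MPa): end bolts L_c = 23 − 18/2 = 14, R_n = min(1.2×14×12×450, 2.4×16×12×450) = 90.72 kN/bolt; interior L_c = 43 − 18 = 25, R_n = 162 kN/bolt. φR_n = 0.75 × (3×90.72 + 6×162) = 933.1 kN.
Tension rupture (net): A_n = (244 − 3×20)×12 = 2208 mm² (U = 1.0, A_e = A_n). φR_n = 0.75 × 450 × 2208 = 745.2 kN.
Block shear: shear path 2×[23+2×43] = 2×109 mm, A_gv = 2616, A_nv = 2×(109 − 2.5×20)×12 = 1416 mm²; tension across gage: (108 − 2×20)×12 = 816 mm². R_n = min(0.6×450×1416, 0.6×300×2616) + 1.0×450×816 = min(382.32, 470.88) + 367.2 = 749.52 kN. φR_n = 0.75 × 749.52 = 562.1 kN.
Tension yield (gross): A_g = 244×12 = 2928 mm². φR_n = 0.90 × 300 × 2928 = 790.6 kN.
Governing: min(636.5, 933.1, 745.2, 562.1, 790.6) = 562.1 kN → block shear.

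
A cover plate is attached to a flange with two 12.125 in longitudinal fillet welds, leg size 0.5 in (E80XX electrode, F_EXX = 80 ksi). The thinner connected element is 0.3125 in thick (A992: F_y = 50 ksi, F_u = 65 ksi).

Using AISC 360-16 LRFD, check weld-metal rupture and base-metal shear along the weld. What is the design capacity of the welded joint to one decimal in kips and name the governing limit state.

221.7 kips (base-metal shear governs)

Weld metal: throat = 0.707×0.5 = 0.3535 in, L = 2×12.125 = 24.25 in. φR_n = 0.75 × 0.6 × 80 × 0.3535 × 24.25 = 308.6 kips.
Base metal shear (0.3125 in plate): yield φR_n = 1.0×0.6×50×0.3125×24.25 = 227.3 kips; rupture φR_n = 0.75×0.6×65×0.3125×24.25 = 221.7 kips; take 221.7 kips (rupture).
Governing: min(308.6, 221.7) = 221.7 kips → base-metal shear.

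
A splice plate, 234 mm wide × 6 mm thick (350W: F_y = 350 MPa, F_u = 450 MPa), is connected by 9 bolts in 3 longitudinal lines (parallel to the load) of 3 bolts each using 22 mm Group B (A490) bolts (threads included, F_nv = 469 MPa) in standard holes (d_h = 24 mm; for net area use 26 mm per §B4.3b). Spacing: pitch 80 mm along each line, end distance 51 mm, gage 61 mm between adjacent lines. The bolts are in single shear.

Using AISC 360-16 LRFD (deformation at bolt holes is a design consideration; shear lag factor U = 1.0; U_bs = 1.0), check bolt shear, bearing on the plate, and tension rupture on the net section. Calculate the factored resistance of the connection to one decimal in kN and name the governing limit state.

315.9 kN (net-section rupture governs)

Bolt shear: A_b = π(22)²/4 = 380.13 mm². φR_n = 0.75 × 469 × 380.13 × 9 × 1 = 1203.4 kN.
Bearing (6 mm plate, F_u = 450 MPa): end bolts L_c = 51 − 24/2 = 39, R_n = min(1.2×39×6×450, 2.4×22×6×450) = 126.36 kN/bolt; interior L_c = 80 − 24 = 56, R_n = 142.56 kN/bolt. φR_n = 0.75 × (3×126.36 + 6×142.56) = 925.8 kN.
Tension rupture (net): A_n = (234 − 3×26)×6 = 936 mm² (U = 1.0, A_e = A_n). φR_n = 0.75 × 450 × 936 = 315.9 kN.
Governing: min(1203.4, 925.8, 315.9) = 315.9 kN → net-section rupture.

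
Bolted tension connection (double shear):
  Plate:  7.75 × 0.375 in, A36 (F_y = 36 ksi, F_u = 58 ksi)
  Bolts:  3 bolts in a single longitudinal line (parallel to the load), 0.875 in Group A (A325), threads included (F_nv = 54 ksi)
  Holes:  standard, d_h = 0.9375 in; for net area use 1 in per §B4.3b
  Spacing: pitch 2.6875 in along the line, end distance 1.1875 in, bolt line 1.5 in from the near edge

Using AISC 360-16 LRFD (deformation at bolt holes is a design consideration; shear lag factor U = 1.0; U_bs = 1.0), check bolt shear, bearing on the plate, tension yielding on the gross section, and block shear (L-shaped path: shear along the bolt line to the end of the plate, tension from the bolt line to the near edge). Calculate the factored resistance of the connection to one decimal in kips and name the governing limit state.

56.1 kips (block shear governs)

Bolt shear: A_b = π(0.875)²/4 = 0.60132 in². φR_n = 0.75 × 54 × 0.60132 × 3 × 2 = 146.1 kips.
Bearing (0.375 in plate, F_u = 58 ksi): end bolts L_c = 1.1875 − 0.9375/2 = 0.71875, R_n = min(1.2×0.71875×0.375×58, 2.4×0.875×0.375×58) = 18.759 kips/bolt; interior L_c = 2.6875 − 0.9375 = 1.75, R_n = 45.675 kips/bolt. φR_n = 0.75 × (1×18.759 + 2×45.675) = 82.6 kips.
Tension yield (gross): A_g = 7.75×0.375 = 2.9063 in². φR_n = 0.90 × 36 × 2.9063 = 94.2 kips.
Block shear: shear path 1×[1.1875+2×2.6875] = 1×6.5625 in, A_gv = 2.4609, A_nv = 1×(6.5625 − 2.5×1)×0.375 = 1.5234 in²; tension to near edge: (1.5 − 0.5×1)×0.375 = 0.375 in². R_n = min(0.6×58×1.5234, 0.6×36×2.4609) + 1.0×58×0.375 = min(53.014, 53.155) + 21.75 = 74.764 kips. φR_n = 0.75 × 74.764 = 56.1 kips.
Governing: min(146.1, 82.6, 94.2, 56.1) = 56.1 kips → block shear.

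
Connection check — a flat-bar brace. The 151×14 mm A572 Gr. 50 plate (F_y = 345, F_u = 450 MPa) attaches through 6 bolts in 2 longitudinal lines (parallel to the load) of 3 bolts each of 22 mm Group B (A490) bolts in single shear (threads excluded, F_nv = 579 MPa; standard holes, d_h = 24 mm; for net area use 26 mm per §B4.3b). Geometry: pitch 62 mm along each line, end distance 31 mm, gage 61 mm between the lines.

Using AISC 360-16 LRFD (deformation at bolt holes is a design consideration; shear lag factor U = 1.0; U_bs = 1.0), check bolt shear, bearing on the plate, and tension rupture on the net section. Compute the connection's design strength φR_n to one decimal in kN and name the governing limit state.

467.8 kN (net-section rupture governs)

Bolt shear: A_b = π(22)²/4 = 380.13 mm². φR_n = 0.75 × 579 × 380.13 × 6 × 1 = 990.4 kN.
Bearing (14 mm plate, F_u = 450 MPa): end bolts L_c = 31 − 24/2 = 19, R_n = min(1.2×19×14×450, 2.4×22×14×450) = 143.64 kN/bolt; interior L_c = 62 − 24 = 38, R_n = 287.28 kN/bolt. φR_n = 0.75 × (2×143.64 + 4×287.28) = 1077.3 kN.
Tension rupture (net): A_n = (151 − 2×26)×14 = 1386 mm² (U = 1.0, A_e = A_n). φR_n = 0.75 × 450 × 1386 = 467.8 kN.
Governing: min(990.4, 1077.3, 467.8) = 467.8 kN → net-section rupture.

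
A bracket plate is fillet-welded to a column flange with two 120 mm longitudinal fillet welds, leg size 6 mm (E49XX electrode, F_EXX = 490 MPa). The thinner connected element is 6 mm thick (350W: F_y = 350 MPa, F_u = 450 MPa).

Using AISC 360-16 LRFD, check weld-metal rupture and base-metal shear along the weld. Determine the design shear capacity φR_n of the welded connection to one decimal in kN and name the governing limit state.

224.5 kN (weld metal governs)

Weld metal: throat = 0.707×6 = 4.242 mm, L = 2×120 = 240 mm. φR_n = 0.75 × 0.6 × 490 × 4.242 × 240 = 224.5 kN.
Base metal shear (6 mm plate): yield φR_n = 1.0×0.6×350×6×240 = 302.4 kN; rupture φR_n = 0.75×0.6×450×6×240 = 291.6 kN; take 291.6 kN (rupture).
Governing: min(224.5, 291.6) = 224.5 kN → weld metal.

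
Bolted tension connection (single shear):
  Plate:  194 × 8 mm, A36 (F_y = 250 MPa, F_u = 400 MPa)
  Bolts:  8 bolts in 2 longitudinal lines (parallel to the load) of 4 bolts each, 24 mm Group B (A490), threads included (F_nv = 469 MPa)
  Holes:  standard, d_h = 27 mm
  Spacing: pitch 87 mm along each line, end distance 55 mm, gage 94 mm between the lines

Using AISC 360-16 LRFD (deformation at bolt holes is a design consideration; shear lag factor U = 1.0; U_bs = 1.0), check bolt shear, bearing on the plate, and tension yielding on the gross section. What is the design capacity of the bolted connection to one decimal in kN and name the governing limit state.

349.2 kN (gross-section yield governs)

Bolt shear: A_b = π(24)²/4 = 452.39 mm². φR_n = 0.75 × 469 × 452.39 × 8 × 1 = 1273.0 kN.
Bearing (8 mm plate, F_u = 400 MPa): end bolts L_c = 55 − 27/2 = 41.5, R_n = min(1.2×41.5×8×400, 2.4×24×8×400) = 159.36 kN/bolt; interior L_c = 87 − 27 = 60, R_n = 184.32 kN/bolt. φR_n = 0.75 × (2×159.36 + 6×184.32) = 1068.5 kN.
Tension yield (gross): A_g = 194×8 = 1552 mm². φR_n = 0.90 × 250 × 1552 = 349.2 kN.
Governing: min(1273.0, 1068.5, 349.2) = 349.2 kN → gross-section yield.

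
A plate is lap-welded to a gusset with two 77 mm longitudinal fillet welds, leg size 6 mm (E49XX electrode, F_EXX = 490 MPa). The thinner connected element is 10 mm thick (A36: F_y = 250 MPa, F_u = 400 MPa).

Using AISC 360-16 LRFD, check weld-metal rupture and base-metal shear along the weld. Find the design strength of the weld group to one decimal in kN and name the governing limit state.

144.0 kN (weld metal governs)

Weld metal: throat = 0.707×6 = 4.242 mm, L = 2×77 = 154 mm. φR_n = 0.75 × 0.6 × 490 × 4.242 × 154 = 144.0 kN.
Base metal shear (10 mm plate): yield φR_n = 1.0×0.6×250×10×154 = 231.0 kN; rupture φR_n = 0.75×0.6×400×10×154 = 277.2 kN; take 231.0 kN (yield).
Governing: min(144.0, 231.0) = 144.0 kN → weld metal.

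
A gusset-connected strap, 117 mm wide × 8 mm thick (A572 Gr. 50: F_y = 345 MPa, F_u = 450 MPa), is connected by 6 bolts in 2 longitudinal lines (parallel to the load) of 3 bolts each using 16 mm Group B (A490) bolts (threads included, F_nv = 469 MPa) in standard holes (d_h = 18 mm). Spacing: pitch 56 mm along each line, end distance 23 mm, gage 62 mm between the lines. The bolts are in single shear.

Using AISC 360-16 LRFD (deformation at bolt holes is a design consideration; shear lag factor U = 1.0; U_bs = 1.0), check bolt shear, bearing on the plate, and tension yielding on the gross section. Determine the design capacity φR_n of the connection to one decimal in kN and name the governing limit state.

290.6 kN (gross-section yield governs)

Bolt shear: A_b = π(16)²/4 = 201.06 mm². φR_n = 0.75 × 469 × 201.06 × 6 × 1 = 424.3 kN.
Bearing (8 mm plate, F_u = 450 MPa): end bolts L_c = 23 − 18/2 = 14, R_n = min(1.2×14×8×450, 2.4×16×8×450) = 60.48 kN/bolt; interior L_c = 56 − 18 = 38, R_n = 138.24 kN/bolt. φR_n = 0.75 × (2×60.48 + 4×138.24) = 505.4 kN.
Tension yield (gross): A_g = 117×8 = 936 mm². φR_n = 0.90 × 345 × 936 = 290.6 kN.
Governing: min(424.3, 505.4, 290.6) = 290.6 kN → gross-section yield.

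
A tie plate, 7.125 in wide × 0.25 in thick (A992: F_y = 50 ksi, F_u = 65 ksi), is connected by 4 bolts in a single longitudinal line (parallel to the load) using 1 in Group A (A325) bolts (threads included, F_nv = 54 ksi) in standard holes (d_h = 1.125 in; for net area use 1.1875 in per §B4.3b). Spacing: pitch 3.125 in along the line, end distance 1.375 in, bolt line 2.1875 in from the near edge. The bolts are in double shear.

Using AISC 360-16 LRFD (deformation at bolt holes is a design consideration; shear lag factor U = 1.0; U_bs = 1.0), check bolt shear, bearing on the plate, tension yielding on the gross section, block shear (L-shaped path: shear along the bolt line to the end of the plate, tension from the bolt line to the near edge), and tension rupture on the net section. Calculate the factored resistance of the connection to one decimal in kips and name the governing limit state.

Bolt shear: A_b = π(1)²/4 = 0.7854 in². φR_n = 0.75 × 54 × 0.7854 × 4 × 2 = 254.5 kips.
Bearing (0.25 in plate, F_u = 65 ksi): end bolts L_c = 1.375 − 1.125/2 = 0.8125, R_n = min(1.2×0.8125×0.25×65, 2.4×1×0.25×65) = 15.844 kips/bolt; interior L_c = 3.125 − 1.125 = 2, R_n = 39 kips/bolt. φR_n = 0.75 × (1×15.844 + 3×39) = 99.6 kips.
Tension yield (gross): A_g = 7.125×0.25 = 1.7813 in². φR_n = 0.90 × 50 × 1.7813 = 80.2 kips.
Block shear: shear path 1×[1.375+3×3.125] = 1×10.75 in, A_gv = 2.6875, A_nv = 1×(10.75 − 3.5×1.1875)×0.25 = 1.6484 in²; tension to near edge: (2.1875 − 0.5×1.1875)×0.25 = 0.39844 in². R_n = min(0.6×65×1.6484, 0.6×50×2.6875) + 1.0×65×0.39844 = min(64.288, 80.625) + 25.899 = 90.187 kips. φR_n = 0.75 × 90.187 = 67.6 kips.
Tension rupture (net): A_n = (7.125 − 1×1.1875)×0.25 = 1.4844 in² (U = 1.0, A_e = A_n). φR_n = 0.75 × 65 × 1.4844 = 72.4 kips.
Governing: min(254.5, 99.6, 80.2, 67.6, 72.4) = 67.6 kips → block shear.

67.6 kips (block shear governs)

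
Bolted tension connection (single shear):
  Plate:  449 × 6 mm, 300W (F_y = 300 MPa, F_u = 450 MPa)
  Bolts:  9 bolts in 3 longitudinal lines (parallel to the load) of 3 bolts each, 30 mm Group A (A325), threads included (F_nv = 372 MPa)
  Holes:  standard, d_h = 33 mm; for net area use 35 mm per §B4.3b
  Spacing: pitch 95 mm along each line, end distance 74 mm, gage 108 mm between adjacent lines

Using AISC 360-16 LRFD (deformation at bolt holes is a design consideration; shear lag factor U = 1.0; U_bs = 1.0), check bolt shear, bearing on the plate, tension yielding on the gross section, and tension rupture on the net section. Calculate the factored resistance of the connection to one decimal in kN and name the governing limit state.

696.6 kN (net-section rupture governs)

Bolt shear: A_b = π(30)²/4 = 706.86 mm². φR_n = 0.75 × 372 × 706.86 × 9 × 1 = 1774.9 kN.
Bearing (6 mm plate, F_u = 450 MPa): end bolts L_c = 74 − 33/2 = 57.5, R_n = min(1.2×57.5×6×450, 2.4×30×6×450) = 186.3 kN/bolt; interior L_c = 95 − 33 = 62, R_n = 194.4 kN/bolt. φR_n = 0.75 × (3×186.3 + 6×194.4) = 1294.0 kN.
Tension yield (gross): A_g = 449×6 = 2694 mm². φR_n = 0.90 × 300 × 2694 = 727.4 kN.
Tension rupture (net): A_n = (449 − 3×35)×6 = 2064 mm² (U = 1.0, A_e = A_n). φR_n = 0.75 × 450 × 2064 = 696.6 kN.
Governing: min(1774.9, 1294.0, 727.4, 696.6) = 696.6 kN → net-section rupture.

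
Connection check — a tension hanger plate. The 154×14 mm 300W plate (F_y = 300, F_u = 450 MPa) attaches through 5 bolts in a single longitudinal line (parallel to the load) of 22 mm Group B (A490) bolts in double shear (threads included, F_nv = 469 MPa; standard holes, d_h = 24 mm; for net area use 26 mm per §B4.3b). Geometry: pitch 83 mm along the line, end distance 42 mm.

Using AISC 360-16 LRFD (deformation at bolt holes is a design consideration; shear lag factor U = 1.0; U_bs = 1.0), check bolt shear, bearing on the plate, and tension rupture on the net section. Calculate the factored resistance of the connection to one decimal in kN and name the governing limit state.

604.8 kN (net-section rupture governs)

Bolt shear: A_b = π(22)²/4 = 380.13 mm². φR_n = 0.75 × 469 × 380.13 × 5 × 2 = 1337.1 kN.
Bearing (14 mm plate, F_u = 450 MPa): end bolts L_c = 42 − 24/2 = 30, R_n = min(1.2×30×14×450, 2.4×22×14×450) = 226.8 kN/bolt; interior L_c = 83 − 24 = 59, R_n = 332.64 kN/bolt. φR_n = 0.75 × (1×226.8 + 4×332.64) = 1168.0 kN.
Tension rupture (net): A_n = (154 − 1×26)×14 = 1792 mm² (U = 1.0, A_e = A_n). φR_n = 0.75 × 450 × 1792 = 604.8 kN.
Governing: min(1337.1, 1168.0, 604.8) = 604.8 kN → net-section rupture.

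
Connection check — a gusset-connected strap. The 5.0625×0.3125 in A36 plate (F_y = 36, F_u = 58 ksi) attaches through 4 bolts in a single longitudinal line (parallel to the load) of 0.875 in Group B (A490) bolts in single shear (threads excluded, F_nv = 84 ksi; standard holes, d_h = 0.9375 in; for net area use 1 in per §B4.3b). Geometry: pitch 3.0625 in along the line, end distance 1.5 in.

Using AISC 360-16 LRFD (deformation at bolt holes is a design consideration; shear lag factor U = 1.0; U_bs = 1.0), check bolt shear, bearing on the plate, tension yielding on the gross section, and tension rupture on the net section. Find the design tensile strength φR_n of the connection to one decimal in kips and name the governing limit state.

Bolt shear: A_b = π(0.875)²/4 = 0.60132 in². φR_n = 0.75 × 84 × 0.60132 × 4 × 1 = 151.5 kips.
Bearing (0.3125 in plate, F_u = 58 ksi): end bolts L_c = 1.5 − 0.9375/2 = 1.03125, R_n = min(1.2×1.03125×0.3125×58, 2.4×0.875×0.3125×58) = 22.43 kips/bolt; interior L_c = 3.0625 − 0.9375 = 2.125, R_n = 38.063 kips/bolt. φR_n = 0.75 × (1×22.43 + 3×38.063) = 102.5 kips.
Tension yield (gross): A_g = 5.0625×0.3125 = 1.582 in². φR_n = 0.90 × 36 × 1.582 = 51.3 kips.
Tension rupture (net): A_n = (5.0625 − 1×1)×0.3125 = 1.2695 in² (U = 1.0, A_e = A_n). φR_n = 0.75 × 58 × 1.2695 = 55.2 kips.
Governing: min(151.5, 102.5, 51.3, 55.2) = 51.3 kips → gross-section yield.

51.3 kips (gross-section yield governs)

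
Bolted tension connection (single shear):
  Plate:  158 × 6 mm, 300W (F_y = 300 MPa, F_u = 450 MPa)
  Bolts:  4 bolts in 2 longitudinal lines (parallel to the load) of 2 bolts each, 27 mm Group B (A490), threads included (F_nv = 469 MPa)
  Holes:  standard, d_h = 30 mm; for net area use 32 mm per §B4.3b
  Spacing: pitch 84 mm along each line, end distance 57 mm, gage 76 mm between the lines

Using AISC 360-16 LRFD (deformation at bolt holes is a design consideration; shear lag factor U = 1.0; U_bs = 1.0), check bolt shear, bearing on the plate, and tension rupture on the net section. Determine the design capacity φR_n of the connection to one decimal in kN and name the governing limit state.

Bolt shear: A_b = π(27)²/4 = 572.56 mm². φR_n = 0.75 × 469 × 572.56 × 4 × 1 = 805.6 kN.
Bearing (6 mm plate, F_u = 450 MPa): end bolts L_c = 57 − 30/2 = 42, R_n = min(1.2×42×6×450, 2.4×27×6×450) = 136.08 kN/bolt; interior L_c = 84 − 30 = 54, R_n = 174.96 kN/bolt. φR_n = 0.75 × (2×136.08 + 2×174.96) = 466.6 kN.
Tension rupture (net): A_n = (158 − 2×32)×6 = 564 mm² (U = 1.0, A_e = A_n). φR_n = 0.75 × 450 × 564 = 190.4 kN.
Governing: min(805.6, 466.6, 190.4) = 190.4 kN → net-section rupture.

190.4 kN (net-section rupture governs)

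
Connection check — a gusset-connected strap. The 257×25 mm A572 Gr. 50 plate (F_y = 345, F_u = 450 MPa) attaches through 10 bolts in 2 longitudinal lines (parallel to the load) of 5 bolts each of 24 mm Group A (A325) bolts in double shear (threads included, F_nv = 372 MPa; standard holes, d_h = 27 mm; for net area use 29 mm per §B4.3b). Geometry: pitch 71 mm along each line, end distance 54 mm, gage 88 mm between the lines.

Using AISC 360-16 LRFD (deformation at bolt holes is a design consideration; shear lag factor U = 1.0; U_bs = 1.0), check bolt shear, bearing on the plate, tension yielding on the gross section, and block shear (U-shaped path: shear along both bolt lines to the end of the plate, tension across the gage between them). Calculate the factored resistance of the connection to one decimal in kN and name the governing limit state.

1995.0 kN (gross-section yield governs)

Bolt shear: A_b = π(24)²/4 = 452.39 mm². φR_n = 0.75 × 372 × 452.39 × 10 × 2 = 2524.3 kN.
Bearing (25 mm plate, F_u = 450 MPa): end bolts L_c = 54 − 27/2 = 40.5, R_n = min(1.2×40.5×25×450, 2.4×24×25×450) = 546.75 kN/bolt; interior L_c = 71 − 27 = 44, R_n = 594 kN/bolt. φR_n = 0.75 × (2×546.75 + 8×594) = 4384.1 kN.
Tension yield (gross): A_g = 257×25 = 6425 mm². φR_n = 0.90 × 345 × 6425 = 1995.0 kN.
Block shear: shear path 2×[54+4×71] = 2×338 mm, A_gv = 16900, A_nv = 2×(338 − 4.5×29)×25 = 10375 mm²; tension across gage: (88 − 1×29)×25 = 1475 mm². R_n = min(0.6×450×10375, 0.6×345×16900) + 1.0×450×1475 = min(2801.3, 3498.3) + 663.75 = 3465.1 kN. φR_n = 0.75 × 3465.1 = 2598.8 kN.
Governing: min(2524.3, 4384.1, 1995.0, 2598.8) = 1995.0 kN → gross-section yield.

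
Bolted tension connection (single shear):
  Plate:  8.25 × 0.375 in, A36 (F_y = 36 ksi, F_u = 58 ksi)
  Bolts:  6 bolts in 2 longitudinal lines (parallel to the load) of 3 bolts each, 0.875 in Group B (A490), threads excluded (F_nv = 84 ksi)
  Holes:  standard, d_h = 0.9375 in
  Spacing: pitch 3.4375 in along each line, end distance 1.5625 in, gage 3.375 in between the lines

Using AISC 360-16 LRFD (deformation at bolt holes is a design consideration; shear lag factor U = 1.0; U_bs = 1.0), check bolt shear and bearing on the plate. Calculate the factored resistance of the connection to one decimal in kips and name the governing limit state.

Bolt shear: A_b = π(0.875)²/4 = 0.60132 in². φR_n = 0.75 × 84 × 0.60132 × 6 × 1 = 227.3 kips.
Bearing (0.375 in plate, F_u = 58 ksi): end bolts L_c = 1.5625 − 0.9375/2 = 1.09375, R_n = min(1.2×1.09375×0.375×58, 2.4×0.875×0.375×58) = 28.547 kips/bolt; interior L_c = 3.4375 − 0.9375 = 2.5, R_n = 45.675 kips/bolt. φR_n = 0.75 × (2×28.547 + 4×45.675) = 179.8 kips.
Governing: min(227.3, 179.8) = 179.8 kips → bearing.

179.8 kips (bearing governs)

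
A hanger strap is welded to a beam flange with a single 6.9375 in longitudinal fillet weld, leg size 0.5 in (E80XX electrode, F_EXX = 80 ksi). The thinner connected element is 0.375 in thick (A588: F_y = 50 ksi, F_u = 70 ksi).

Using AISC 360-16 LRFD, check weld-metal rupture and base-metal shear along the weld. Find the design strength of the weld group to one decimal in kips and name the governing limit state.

78.0 kips (base-metal shear governs)

Weld metal: throat = 0.707×0.5 = 0.3535 in, L = 6.9375 in. φR_n = 0.75 × 0.6 × 80 × 0.3535 × 6.9375 = 88.3 kips.
Base metal shear (0.375 in plate): yield φR_n = 1.0×0.6×50×0.375×6.9375 = 78.0 kips; rupture φR_n = 0.75×0.6×70×0.375×6.9375 = 81.9 kips; take 78.0 kips (yield).
Governing: min(88.3, 78.0) = 78.0 kips → base-metal shear.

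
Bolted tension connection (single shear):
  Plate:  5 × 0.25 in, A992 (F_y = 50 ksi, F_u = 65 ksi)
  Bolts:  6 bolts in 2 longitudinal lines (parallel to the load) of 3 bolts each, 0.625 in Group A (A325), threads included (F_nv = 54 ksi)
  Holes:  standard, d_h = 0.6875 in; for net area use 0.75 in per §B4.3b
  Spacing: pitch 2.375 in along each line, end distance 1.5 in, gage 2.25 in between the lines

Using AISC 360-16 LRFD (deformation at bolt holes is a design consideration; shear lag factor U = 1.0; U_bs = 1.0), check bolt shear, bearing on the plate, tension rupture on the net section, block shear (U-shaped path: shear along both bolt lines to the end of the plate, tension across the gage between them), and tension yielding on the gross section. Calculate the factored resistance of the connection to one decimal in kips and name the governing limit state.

Bolt shear: A_b = π(0.625)²/4 = 0.3068 in². φR_n = 0.75 × 54 × 0.3068 × 6 × 1 = 74.6 kips.
Bearing (0.25 in plate, F_u = 65 ksi): end bolts L_c = 1.5 − 0.6875/2 = 1.15625, R_n = min(1.2×1.15625×0.25×65, 2.4×0.625×0.25×65) = 22.547 kips/bolt; interior L_c = 2.375 − 0.6875 = 1.6875, R_n = 24.375 kips/bolt. φR_n = 0.75 × (2×22.547 + 4×24.375) = 106.9 kips.
Tension rupture (net): A_n = (5 − 2×0.75)×0.25 = 0.875 in² (U = 1.0, A_e = A_n). φR_n = 0.75 × 65 × 0.875 = 42.7 kips.
Block shear: shear path 2×[1.5+2×2.375] = 2×6.25 in, A_gv = 3.125, A_nv = 2×(6.25 − 2.5×0.75)×0.25 = 2.1875 in²; tension across gage: (2.25 − 1×0.75)×0.25 = 0.375 in². R_n = min(0.6×65×2.1875, 0.6×50×3.125) + 1.0×65×0.375 = min(85.313, 93.75) + 24.375 = 109.69 kips. φR_n = 0.75 × 109.69 = 82.3 kips.
Tension yield (gross): A_g = 5×0.25 = 1.25 in². φR_n = 0.90 × 50 × 1.25 = 56.3 kips.
Governing: min(74.6, 106.9, 42.7, 82.3, 56.3) = 42.7 kips → net-section rupture.

42.7 kips (net-section rupture governs)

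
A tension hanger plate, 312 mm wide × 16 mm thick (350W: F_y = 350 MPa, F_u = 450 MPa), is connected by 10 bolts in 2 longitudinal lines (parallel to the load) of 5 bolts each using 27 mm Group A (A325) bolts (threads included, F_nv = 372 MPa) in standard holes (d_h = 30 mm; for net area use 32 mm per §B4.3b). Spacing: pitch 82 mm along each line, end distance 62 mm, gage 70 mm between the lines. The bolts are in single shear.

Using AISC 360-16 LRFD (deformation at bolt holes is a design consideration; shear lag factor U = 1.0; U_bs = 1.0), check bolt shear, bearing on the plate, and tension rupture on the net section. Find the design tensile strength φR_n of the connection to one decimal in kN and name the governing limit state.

1339.2 kN (net-section rupture governs)

Bolt shear: A_b = π(27)²/4 = 572.56 mm². φR_n = 0.75 × 372 × 572.56 × 10 × 1 = 1597.4 kN.
Bearing (16 mm plate, F_u = 450 MPa): end bolts L_c = 62 − 30/2 = 47, R_n = min(1.2×47×16×450, 2.4×27×16×450) = 406.08 kN/bolt; interior L_c = 82 − 30 = 52, R_n = 449.28 kN/bolt. φR_n = 0.75 × (2×406.08 + 8×449.28) = 3304.8 kN.
Tension rupture (net): A_n = (312 − 2×32)×16 = 3968 mm² (U = 1.0, A_e = A_n). φR_n = 0.75 × 450 × 3968 = 1339.2 kN.
Governing: min(1597.4, 3304.8, 1339.2) = 1339.2 kN → net-section rupture.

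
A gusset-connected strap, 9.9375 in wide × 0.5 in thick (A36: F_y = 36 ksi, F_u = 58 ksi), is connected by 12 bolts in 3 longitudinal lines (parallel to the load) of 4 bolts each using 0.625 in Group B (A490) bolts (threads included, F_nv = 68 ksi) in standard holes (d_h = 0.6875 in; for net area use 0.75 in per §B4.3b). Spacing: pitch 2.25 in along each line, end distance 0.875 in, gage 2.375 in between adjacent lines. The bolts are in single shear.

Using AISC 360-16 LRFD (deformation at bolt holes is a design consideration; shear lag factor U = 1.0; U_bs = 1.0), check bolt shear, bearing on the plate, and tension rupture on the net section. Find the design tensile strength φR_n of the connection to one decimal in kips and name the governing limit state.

167.2 kips (net-section rupture governs)

Bolt shear: A_b = π(0.625)²/4 = 0.3068 in². φR_n = 0.75 × 68 × 0.3068 × 12 × 1 = 187.8 kips.
Bearing (0.5 in plate, F_u = 58 ksi): end bolts L_c = 0.875 − 0.6875/2 = 0.53125, R_n = min(1.2×0.53125×0.5×58, 2.4×0.625×0.5×58) = 18.488 kips/bolt; interior L_c = 2.25 − 0.6875 = 1.5625, R_n = 43.5 kips/bolt. φR_n = 0.75 × (3×18.488 + 9×43.5) = 335.2 kips.
Tension rupture (net): A_n = (9.9375 − 3×0.75)×0.5 = 3.8438 in² (U = 1.0, A_e = A_n). φR_n = 0.75 × 58 × 3.8438 = 167.2 kips.
Governing: min(187.8, 335.2, 167.2) = 167.2 kips → net-section rupture.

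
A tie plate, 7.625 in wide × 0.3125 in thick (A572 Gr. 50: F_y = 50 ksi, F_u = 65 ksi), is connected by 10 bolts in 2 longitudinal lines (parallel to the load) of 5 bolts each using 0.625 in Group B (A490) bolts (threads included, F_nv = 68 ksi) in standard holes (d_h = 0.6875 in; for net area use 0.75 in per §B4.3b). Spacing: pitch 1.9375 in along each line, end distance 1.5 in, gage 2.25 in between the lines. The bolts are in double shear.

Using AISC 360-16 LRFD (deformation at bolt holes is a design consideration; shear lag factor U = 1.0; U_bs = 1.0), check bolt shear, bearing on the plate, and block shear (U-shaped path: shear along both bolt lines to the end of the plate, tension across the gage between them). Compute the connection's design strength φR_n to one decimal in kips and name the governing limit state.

130.3 kips (block shear governs)

Bolt shear: A_b = π(0.625)²/4 = 0.3068 in². φR_n = 0.75 × 68 × 0.3068 × 10 × 2 = 312.9 kips.
Bearing (0.3125 in plate, F_u = 65 ksi): end bolts L_c = 1.5 − 0.6875/2 = 1.15625, R_n = min(1.2×1.15625×0.3125×65, 2.4×0.625×0.3125×65) = 28.184 kips/bolt; interior L_c = 1.9375 − 0.6875 = 1.25, R_n = 30.469 kips/bolt. φR_n = 0.75 × (2×28.184 + 8×30.469) = 225.1 kips.
Block shear: shear path 2×[1.5+4×1.9375] = 2×9.25 in, A_gv = 5.7813, A_nv = 2×(9.25 − 4.5×0.75)×0.3125 = 3.6719 in²; tension across gage: (2.25 − 1×0.75)×0.3125 = 0.46875 in². R_n = min(0.6×65×3.6719, 0.6×50×5.7813) + 1.0×65×0.46875 = min(143.2, 173.44) + 30.469 = 173.67 kips. φR_n = 0.75 × 173.67 = 130.3 kips.
Governing: min(312.9, 225.1, 130.3) = 130.3 kips → block shear.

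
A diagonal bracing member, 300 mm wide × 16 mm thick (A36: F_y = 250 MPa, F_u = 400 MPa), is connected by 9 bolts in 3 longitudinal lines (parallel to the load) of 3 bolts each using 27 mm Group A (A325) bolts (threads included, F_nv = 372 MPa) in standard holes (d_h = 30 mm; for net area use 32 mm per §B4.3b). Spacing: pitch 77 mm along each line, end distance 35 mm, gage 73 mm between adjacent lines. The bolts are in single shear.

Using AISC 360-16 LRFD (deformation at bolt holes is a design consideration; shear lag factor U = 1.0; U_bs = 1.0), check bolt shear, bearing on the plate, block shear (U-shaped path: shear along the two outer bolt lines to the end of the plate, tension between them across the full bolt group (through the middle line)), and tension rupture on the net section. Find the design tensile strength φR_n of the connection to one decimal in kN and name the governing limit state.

979.2 kN (net-section rupture governs)

Bolt shear: A_b = π(27)²/4 = 572.56 mm². φR_n = 0.75 × 372 × 572.56 × 9 × 1 = 1437.7 kN.
Bearing (16 mm plate, F_u = 400 MPa): end bolts L_c = 35 − 30/2 = 20, R_n = min(1.2×20×16×400, 2.4×27×16×400) = 153.6 kN/bolt; interior L_c = 77 − 30 = 47, R_n = 360.96 kN/bolt. φR_n = 0.75 × (3×153.6 + 6×360.96) = 1969.9 kN.
Block shear: shear path 2×[35+2×77] = 2×189 mm, A_gv = 6048, A_nv = 2×(189 − 2.5×32)×16 = 3488 mm²; tension across gage: (146 − 2×32)×16 = 1312 mm². R_n = min(0.6×400×3488, 0.6×250×6048) + 1.0×400×1312 = min(837.12, 907.2) + 524.8 = 1361.9 kN. φR_n = 0.75 × 1361.9 = 1021.4 kN.
Tension rupture (net): A_n = (300 − 3×32)×16 = 3264 mm² (U = 1.0, A_e = A_n). φR_n = 0.75 × 400 × 3264 = 979.2 kN.
Governing: min(1437.7, 1969.9, 1021.4, 979.2) = 979.2 kN → net-section rupture.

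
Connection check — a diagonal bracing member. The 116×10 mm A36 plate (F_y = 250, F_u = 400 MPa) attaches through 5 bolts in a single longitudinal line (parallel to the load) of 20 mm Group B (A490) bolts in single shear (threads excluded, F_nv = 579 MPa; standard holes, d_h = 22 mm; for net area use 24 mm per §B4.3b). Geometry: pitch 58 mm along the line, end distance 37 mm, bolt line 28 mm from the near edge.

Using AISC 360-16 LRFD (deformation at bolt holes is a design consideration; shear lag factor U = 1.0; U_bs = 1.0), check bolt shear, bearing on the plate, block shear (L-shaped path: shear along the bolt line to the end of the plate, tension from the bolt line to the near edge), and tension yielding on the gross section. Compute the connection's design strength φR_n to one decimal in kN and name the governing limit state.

Bolt shear: A_b = π(20)²/4 = 314.16 mm². φR_n = 0.75 × 579 × 314.16 × 5 × 1 = 682.1 kN.
Bearing (10 mm plate, F_u = 400 MPa): end bolts L_c = 37 − 22/2 = 26, R_n = min(1.2×26×10×400, 2.4×20×10×400) = 124.8 kN/bolt; interior L_c = 58 − 22 = 36, R_n = 172.8 kN/bolt. φR_n = 0.75 × (1×124.8 + 4×172.8) = 612.0 kN.
Block shear: shear path 1×[37+4×58] = 1×269 mm, A_gv = 2690, A_nv = 1×(269 − 4.5×24)×10 = 1610 mm²; tension to near edge: (28 − 0.5×24)×10 = 160 mm². R_n = min(0.6×400×1610, 0.6×250×2690) + 1.0×400×160 = min(386.4, 403.5) + 64 = 450.4 kN. φR_n = 0.75 × 450.4 = 337.8 kN.
Tension yield (gross): A_g = 116×10 = 1160 mm². φR_n = 0.90 × 250 × 1160 = 261.0 kN.
Governing: min(682.1, 612.0, 337.8, 261.0) = 261.0 kN → gross-section yield.

261.0 kN (gross-section yield governs)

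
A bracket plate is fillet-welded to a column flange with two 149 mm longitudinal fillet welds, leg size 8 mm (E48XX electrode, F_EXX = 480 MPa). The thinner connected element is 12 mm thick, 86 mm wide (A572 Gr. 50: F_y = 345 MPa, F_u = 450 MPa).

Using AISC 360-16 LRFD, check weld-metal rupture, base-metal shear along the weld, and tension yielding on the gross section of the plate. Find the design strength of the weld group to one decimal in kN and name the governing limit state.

Weld metal: throat = 0.707×8 = 5.656 mm, L = 2×149 = 298 mm. φR_n = 0.75 × 0.6 × 480 × 5.656 × 298 = 364.1 kN.
Base metal shear (12 mm plate): yield φR_n = 1.0×0.6×345×12×298 = 740.2 kN; rupture φR_n = 0.75×0.6×450×12×298 = 724.1 kN; take 724.1 kN (rupture).
Tension yield (gross): A_g = 86×12 = 1032 mm². φR_n = 0.90 × 345 × 1032 = 320.4 kN.
Governing: min(364.1, 724.1, 320.4) = 320.4 kN → gross-section yield.

320.4 kN (gross-section yield governs)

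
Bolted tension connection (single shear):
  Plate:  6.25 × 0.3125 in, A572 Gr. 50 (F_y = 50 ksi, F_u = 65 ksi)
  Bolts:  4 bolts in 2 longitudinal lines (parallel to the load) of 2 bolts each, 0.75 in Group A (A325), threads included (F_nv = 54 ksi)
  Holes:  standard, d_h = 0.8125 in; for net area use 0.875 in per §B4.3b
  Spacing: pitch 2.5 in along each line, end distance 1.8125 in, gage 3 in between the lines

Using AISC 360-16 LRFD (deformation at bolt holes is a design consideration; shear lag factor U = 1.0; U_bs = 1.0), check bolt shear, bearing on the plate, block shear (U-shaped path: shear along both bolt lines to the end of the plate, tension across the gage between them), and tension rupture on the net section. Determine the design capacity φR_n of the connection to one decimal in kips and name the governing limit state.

68.6 kips (net-section rupture governs)

Bolt shear: A_b = π(0.75)²/4 = 0.44179 in². φR_n = 0.75 × 54 × 0.44179 × 4 × 1 = 71.6 kips.
Bearing (0.3125 in plate, F_u = 65 ksi): end bolts L_c = 1.8125 − 0.8125/2 = 1.40625, R_n = min(1.2×1.40625×0.3125×65, 2.4×0.75×0.3125×65) = 34.277 kips/bolt; interior L_c = 2.5 − 0.8125 = 1.6875, R_n = 36.563 kips/bolt. φR_n = 0.75 × (2×34.277 + 2×36.563) = 106.3 kips.
Block shear: shear path 2×[1.8125+1×2.5] = 2×4.3125 in, A_gv = 2.6953, A_nv = 2×(4.3125 − 1.5×0.875)×0.3125 = 1.875 in²; tension across gage: (3 − 1×0.875)×0.3125 = 0.66406 in². R_n = min(0.6×65×1.875, 0.6×50×2.6953) + 1.0×65×0.66406 = min(73.125, 80.859) + 43.164 = 116.29 kips. φR_n = 0.75 × 116.29 = 87.2 kips.
Tension rupture (net): A_n = (6.25 − 2×0.875)×0.3125 = 1.4063 in² (U = 1.0, A_e = A_n). φR_n = 0.75 × 65 × 1.4063 = 68.6 kips.
Governing: min(71.6, 106.3, 87.2, 68.6) = 68.6 kips → net-section rupture.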